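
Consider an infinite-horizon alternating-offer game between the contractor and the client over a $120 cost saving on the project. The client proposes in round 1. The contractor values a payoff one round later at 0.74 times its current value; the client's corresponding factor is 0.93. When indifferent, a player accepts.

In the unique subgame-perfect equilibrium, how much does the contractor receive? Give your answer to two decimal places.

19.94

When the client proposes, the contractor accepts any offer worth at least 0.74 times what the contractor would get by proposing next round; and vice versa.
This gives x = 120 − 0.74y and y = 120 − 0.93x, where x and y are each side's share when it proposes.
Hence (1 − 0.74·0.93)x = 120(1 − 0.74), i.e. 0.3118·x = 31.2.
x ≈ 100.0641; the contractor's share is 120 − x ≈ 19.9359.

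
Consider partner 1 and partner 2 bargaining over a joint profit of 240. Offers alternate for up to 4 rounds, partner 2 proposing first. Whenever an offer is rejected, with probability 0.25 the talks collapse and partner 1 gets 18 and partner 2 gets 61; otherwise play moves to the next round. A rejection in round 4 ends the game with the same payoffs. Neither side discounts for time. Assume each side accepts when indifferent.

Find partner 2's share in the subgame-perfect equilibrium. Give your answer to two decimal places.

123.89

Round 4 (partner 1 proposes): partner 2 gets 61 if talks fail, so partner 1 offers 61 and keeps 179.
Round 3 (partner 2 proposes): rejecting gives partner 1 an expected 0.75 × 179 + 0.25 × 18 = 138.75; partner 2 offers that and keeps 101.25.
Round 2 (partner 1 proposes): rejecting gives partner 2 an expected 0.75 × 101.25 + 0.25 × 61 = 91.1875. Partner 1 offers 91.1875 and keeps 240 − 91.1875 = 148.8125.
Round 1 (partner 2 proposes): rejecting gives partner 1 an expected 0.75 × 148.8125 + 0.25 × 18 = 116.109375, so partner 2 offers 116.109375, keeping 123.890625.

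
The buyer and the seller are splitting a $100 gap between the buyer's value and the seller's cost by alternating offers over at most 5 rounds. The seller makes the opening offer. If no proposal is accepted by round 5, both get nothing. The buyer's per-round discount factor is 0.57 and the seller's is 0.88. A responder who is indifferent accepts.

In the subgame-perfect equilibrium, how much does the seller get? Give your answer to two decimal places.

By backward induction:
Round 5 (the seller proposes): rejection yields 0 for the buyer; the seller offers 0 and keeps 100.
Round 4 (the buyer proposes): the seller can get 100 next round, worth 0.88 × 100 = 88 now, so the buyer offers 88, keeping 12.
Round 3 (the seller proposes): the buyer can get 12 next round, worth 0.57 × 12 = 6.84 now, so the seller offers 6.84, keeping 93.16.
Round 2 (the buyer proposes): the seller can get 93.16 next round, worth 0.88 × 93.16 = 81.9808 now; the buyer offers that and keeps 18.0192.
Round 1 (the seller proposes): the buyer can get 18.0192 next round, worth 0.57 × 18.0192 = 10.270944 now, so the seller offers 10.270944, keeping 89.729056.

89.73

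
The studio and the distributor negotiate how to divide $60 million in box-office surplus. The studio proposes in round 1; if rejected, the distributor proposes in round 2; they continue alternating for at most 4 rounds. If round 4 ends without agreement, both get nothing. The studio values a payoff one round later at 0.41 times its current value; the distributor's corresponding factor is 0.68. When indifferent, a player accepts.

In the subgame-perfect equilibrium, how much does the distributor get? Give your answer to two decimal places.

35.45

Round 4 (the distributor proposes): rejection yields 0 for the studio; the distributor offers 0 and keeps 60.
Round 3 (the studio proposes): the distributor can get 60 next round, worth 0.68 × 60 = 40.8 now; the studio offers that and keeps 19.2.
Round 2 (the distributor proposes): the studio can get 19.2 next round, worth 0.41 × 19.2 = 7.872 now. The distributor offers 7.872 and keeps 60 − 7.872 = 52.128.
Round 1 (the studio proposes): the distributor can get 52.128 next round, worth 0.68 × 52.128 = 35.44704 now, so the studio offers 35.44704, keeping 24.55296.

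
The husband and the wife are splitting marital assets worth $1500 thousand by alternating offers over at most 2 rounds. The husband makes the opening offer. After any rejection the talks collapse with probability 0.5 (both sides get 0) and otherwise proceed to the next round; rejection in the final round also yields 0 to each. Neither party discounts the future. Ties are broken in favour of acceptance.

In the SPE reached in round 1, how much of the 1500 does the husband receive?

Round 2 (the wife proposes): rejection yields 0 for the husband; the wife offers 0 and keeps 1500.
Round 1 (the husband proposes): rejecting gives the wife an expected 0.5 × 1500 = 750; the husband offers that and keeps 750.

750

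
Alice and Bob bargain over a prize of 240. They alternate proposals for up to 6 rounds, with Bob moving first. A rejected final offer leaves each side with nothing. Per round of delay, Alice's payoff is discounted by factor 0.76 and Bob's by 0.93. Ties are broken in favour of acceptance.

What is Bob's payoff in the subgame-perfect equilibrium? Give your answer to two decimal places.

127.09

Round 6 (Alice proposes): Bob will accept anything ≥ 0, so Alice offers 0 and keeps 240.
Round 5 (Bob proposes): Alice can get 240 next round, worth 0.76 × 240 = 182.4 now, so Bob offers 182.4, keeping 57.6.
Round 4 (Alice proposes): Bob can get 57.6 next round, worth 0.93 × 57.6 = 53.568 now, so Alice offers 53.568, keeping 186.432.
Round 3 (Bob proposes): Alice can get 186.432 next round, worth 0.76 × 186.432 = 141.68832 now. Bob offers 141.68832 and keeps 240 − 141.68832 = 98.31168.
Round 2 (Alice proposes): Bob can get 98.31168 next round, worth 0.93 × 98.31168 = 91.4298624 now; Alice offers that and keeps 148.5701376.
Round 1 (Bob proposes): Alice can get 148.5701376 next round, worth 0.76 × 148.5701376 = 112.913304576 now; Bob offers that and keeps 127.086695424.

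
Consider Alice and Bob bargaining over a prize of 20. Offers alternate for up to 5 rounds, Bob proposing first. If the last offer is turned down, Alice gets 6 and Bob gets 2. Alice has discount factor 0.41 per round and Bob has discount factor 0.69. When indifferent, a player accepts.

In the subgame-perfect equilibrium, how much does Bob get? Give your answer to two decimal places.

By backward induction:
Round 5 (Bob proposes): Alice gets 6 if talks fail, so Bob offers 6 and keeps 14.
Round 4 (Alice proposes): Bob can get 14 next round, worth 0.69 × 14 = 9.66 now; Alice offers that and keeps 10.34.
Round 3 (Bob proposes): Alice can get 10.34 next round, worth 0.41 × 10.34 = 4.2394 now; Bob offers that and keeps 15.7606.
Round 2 (Alice proposes): Bob can get 15.7606 next round, worth 0.69 × 15.7606 = 10.874814 now. Alice offers 10.874814 and keeps 20 − 10.874814 = 9.125186.
Round 1 (Bob proposes): Alice can get 9.125186 next round, worth 0.41 × 9.125186 = 3.74132626 now. Bob offers 3.74132626 and keeps 20 − 3.74132626 = 16.25867374.

16.26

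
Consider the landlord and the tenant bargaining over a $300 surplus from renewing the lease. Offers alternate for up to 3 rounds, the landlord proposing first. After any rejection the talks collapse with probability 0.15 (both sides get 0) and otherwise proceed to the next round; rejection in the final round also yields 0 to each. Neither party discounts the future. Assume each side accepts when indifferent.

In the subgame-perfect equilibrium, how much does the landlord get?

261.75

Round 3 (the landlord proposes): rejection yields 0 for the tenant; the landlord offers 0 and keeps 300.
Round 2 (the tenant proposes): rejecting gives the landlord an expected 0.85 × 300 = 255. The tenant offers 255 and keeps 300 − 255 = 45.
Round 1 (the landlord proposes): rejecting gives the tenant an expected 0.85 × 45 = 38.25, so the landlord offers 38.25, keeping 261.75.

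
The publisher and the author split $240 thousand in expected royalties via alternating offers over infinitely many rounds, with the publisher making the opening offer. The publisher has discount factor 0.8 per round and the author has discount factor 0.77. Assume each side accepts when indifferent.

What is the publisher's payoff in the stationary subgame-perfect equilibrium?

143.75

Let x be the publisher's share when the publisher proposes and y be the author's share when the author proposes.
The author accepts iff offered ≥ 0.77·y, so x = 240 − 0.77y. Symmetrically y = 240 − 0.8x.
Substituting: x = 240 − 0.77(240 − 0.8x), giving x(1 − 0.8·0.77) = 240(1 − 0.77).
So x = 240 × 0.23 / 0.384 = 143.75, and the author receives 240 − x = 96.25.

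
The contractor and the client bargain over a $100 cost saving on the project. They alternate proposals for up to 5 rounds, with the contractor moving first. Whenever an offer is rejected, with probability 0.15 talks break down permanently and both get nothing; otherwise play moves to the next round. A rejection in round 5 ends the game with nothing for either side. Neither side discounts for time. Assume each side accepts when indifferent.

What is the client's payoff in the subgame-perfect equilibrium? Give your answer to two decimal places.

21.96

Round 5 (the contractor proposes): the client will accept anything ≥ 0, so the contractor offers 0 and keeps 100.
Round 4 (the client proposes): rejecting gives the contractor an expected 0.85 × 100 = 85, so the client offers 85, keeping 15.
Round 3 (the contractor proposes): rejecting gives the client an expected 0.85 × 15 = 12.75, so the contractor offers 12.75, keeping 87.25.
Round 2 (the client proposes): rejecting gives the contractor an expected 0.85 × 87.25 = 74.1625; the client offers that and keeps 25.8375.
Round 1 (the contractor proposes): rejecting gives the client an expected 0.85 × 25.8375 = 21.961875, so the contractor offers 21.961875, keeping 78.038125.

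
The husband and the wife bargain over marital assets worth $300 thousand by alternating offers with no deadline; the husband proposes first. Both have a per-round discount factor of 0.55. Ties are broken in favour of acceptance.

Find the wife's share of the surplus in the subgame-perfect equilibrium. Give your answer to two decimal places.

When the husband proposes, the wife accepts any offer worth at least 0.55 times what the wife would get by proposing next round; and vice versa.
This gives x = 300 − 0.55y and y = 300 − 0.55x, where x and y are each side's share when it proposes.
Hence (1 − 0.55·0.55)x = 300(1 − 0.55), i.e. 0.6975·x = 135.
x ≈ 193.5484; the wife's share is 300 − x ≈ 106.4516.

106.45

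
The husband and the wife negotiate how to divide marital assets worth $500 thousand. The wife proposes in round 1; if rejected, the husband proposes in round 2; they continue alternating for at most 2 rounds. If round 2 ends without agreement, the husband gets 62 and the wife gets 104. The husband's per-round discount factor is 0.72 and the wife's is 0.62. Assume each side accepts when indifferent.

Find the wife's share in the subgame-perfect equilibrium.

214.88

Round 2 (the husband proposes): the wife gets 104 if talks fail, so the husband offers 104 and keeps 396.
Round 1 (the wife proposes): the husband can get 396 next round, worth 0.72 × 396 = 285.12 now. The wife offers 285.12 and keeps 500 − 285.12 = 214.88.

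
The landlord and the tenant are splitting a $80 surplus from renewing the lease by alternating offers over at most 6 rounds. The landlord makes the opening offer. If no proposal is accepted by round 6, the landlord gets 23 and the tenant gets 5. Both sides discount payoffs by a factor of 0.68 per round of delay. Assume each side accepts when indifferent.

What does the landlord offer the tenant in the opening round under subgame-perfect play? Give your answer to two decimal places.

By backward induction:
Round 6 (the tenant proposes): the landlord gets 23 if talks fail, so the tenant offers 23 and keeps 57.
Round 5 (the landlord proposes): the tenant can get 57 next round, worth 0.68 × 57 = 38.76 now. The landlord offers 38.76 and keeps 80 − 38.76 = 41.24.
Round 4 (the tenant proposes): the landlord can get 41.24 next round, worth 0.68 × 41.24 = 28.0432 now; the tenant offers that and keeps 51.9568.
Round 3 (the landlord proposes): the tenant can get 51.9568 next round, worth 0.68 × 51.9568 = 35.330624 now. The landlord offers 35.330624 and keeps 80 − 35.330624 = 44.669376.
Round 2 (the tenant proposes): the landlord can get 44.669376 next round, worth 0.68 × 44.669376 = 30.37517568 now; the tenant offers that and keeps 49.62482432.
Round 1 (the landlord proposes): the tenant can get 49.62482432 next round, worth 0.68 × 49.62482432 = 33.7448805376 now; the landlord offers that and keeps 46.2551194624.

33.74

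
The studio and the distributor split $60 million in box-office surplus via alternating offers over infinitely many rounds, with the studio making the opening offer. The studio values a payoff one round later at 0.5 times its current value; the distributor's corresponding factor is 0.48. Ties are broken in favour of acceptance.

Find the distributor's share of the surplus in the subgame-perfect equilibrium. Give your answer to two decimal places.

18.95

In a stationary SPE each proposer offers the other exactly their discounted continuation value.
If the studio keeps x when proposing and the distributor keeps y when proposing, then x = 60 − 0.48y and y = 60 − 0.5x.
Solving: x = 60(1 − 0.48) / (1 − 0.5·0.48) = 31.2 / 0.76 ≈ 41.0526.
The distributor gets 60 − 41.0526 ≈ 18.9474.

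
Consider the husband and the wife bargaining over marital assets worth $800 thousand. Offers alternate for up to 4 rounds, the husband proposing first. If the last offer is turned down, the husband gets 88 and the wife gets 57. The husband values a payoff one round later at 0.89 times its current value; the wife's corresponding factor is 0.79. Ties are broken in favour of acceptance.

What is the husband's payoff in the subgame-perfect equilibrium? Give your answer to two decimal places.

By backward induction:
Round 4 (the wife proposes): the husband gets 88 if talks fail, so the wife offers 88 and keeps 712.
Round 3 (the husband proposes): the wife can get 712 next round, worth 0.79 × 712 = 562.48 now, so the husband offers 562.48, keeping 237.52.
Round 2 (the wife proposes): the husband can get 237.52 next round, worth 0.89 × 237.52 = 211.3928 now; the wife offers that and keeps 588.6072.
Round 1 (the husband proposes): the wife can get 588.6072 next round, worth 0.79 × 588.6072 = 464.999688 now; the husband offers that and keeps 335.000312.

335.00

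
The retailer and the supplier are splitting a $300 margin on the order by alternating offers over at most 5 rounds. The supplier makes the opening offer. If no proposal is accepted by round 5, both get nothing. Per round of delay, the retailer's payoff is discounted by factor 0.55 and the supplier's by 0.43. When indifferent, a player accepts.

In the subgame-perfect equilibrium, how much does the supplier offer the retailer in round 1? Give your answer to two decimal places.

116.29

Solve by backward induction from round 5.
Round 5 (the supplier proposes): rejection yields 0 for the retailer; the supplier offers 0 and keeps 300.
Round 4 (the retailer proposes): the supplier can get 300 next round, worth 0.43 × 300 = 129 now. The retailer offers 129 and keeps 300 − 129 = 171.
Round 3 (the supplier proposes): the retailer can get 171 next round, worth 0.55 × 171 = 94.05 now; the supplier offers that and keeps 205.95.
Round 2 (the retailer proposes): the supplier can get 205.95 next round, worth 0.43 × 205.95 = 88.5585 now; the retailer offers that and keeps 211.4415.
Round 1 (the supplier proposes): the retailer can get 211.4415 next round, worth 0.55 × 211.4415 = 116.292825 now. The supplier offers 116.292825 and keeps 300 − 116.292825 = 183.707175.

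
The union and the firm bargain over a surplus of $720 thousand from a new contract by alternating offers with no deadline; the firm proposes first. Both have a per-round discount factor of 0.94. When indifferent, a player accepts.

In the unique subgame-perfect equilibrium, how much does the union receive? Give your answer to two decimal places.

348.87

In a stationary SPE each proposer offers the other exactly their discounted continuation value.
If the firm keeps x when proposing and the union keeps y when proposing, then x = 720 − 0.94y and y = 720 − 0.94x.
Solving: x = 720(1 − 0.94) / (1 − 0.94·0.94) = 43.2 / 0.1164 ≈ 371.1340.
The union gets 720 − 371.1340 ≈ 348.8660.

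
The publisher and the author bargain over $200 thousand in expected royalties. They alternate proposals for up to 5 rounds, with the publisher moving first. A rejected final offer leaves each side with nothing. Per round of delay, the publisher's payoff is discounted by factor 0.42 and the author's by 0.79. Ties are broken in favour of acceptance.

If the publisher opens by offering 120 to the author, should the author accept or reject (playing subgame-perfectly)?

Round 5 (the publisher proposes): rejection yields 0 for the author; the publisher offers 0 and keeps 200.
Round 4 (the author proposes): the publisher can get 200 next round, worth 0.42 × 200 = 84 now; the author offers that and keeps 116.
Round 3 (the publisher proposes): the author can get 116 next round, worth 0.79 × 116 = 91.64 now; the publisher offers that and keeps 108.36.
Round 2 (the author proposes): the publisher can get 108.36 next round, worth 0.42 × 108.36 = 45.5112 now, so the author offers 45.5112, keeping 154.4888.
So by rejecting in round 1, the author gets 154.4888 next round, worth 0.79 × 154.4888 = 122.046152 now.
Offer 120 < 122.046152, so the author rejects.

Reject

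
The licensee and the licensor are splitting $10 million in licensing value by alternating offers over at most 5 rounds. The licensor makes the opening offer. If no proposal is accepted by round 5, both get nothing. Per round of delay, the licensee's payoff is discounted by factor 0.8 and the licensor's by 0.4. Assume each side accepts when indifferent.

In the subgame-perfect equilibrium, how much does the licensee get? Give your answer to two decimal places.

6.34

Round 5 (the licensor proposes): rejection yields 0 for the licensee; the licensor offers 0 and keeps 10.
Round 4 (the licensee proposes): the licensor can get 10 next round, worth 0.4 × 10 = 4 now. The licensee offers 4 and keeps 10 − 4 = 6.
Round 3 (the licensor proposes): the licensee can get 6 next round, worth 0.8 × 6 = 4.8 now, so the licensor offers 4.8, keeping 5.2.
Round 2 (the licensee proposes): the licensor can get 5.2 next round, worth 0.4 × 5.2 = 2.08 now; the licensee offers that and keeps 7.92.
Round 1 (the licensor proposes): the licensee can get 7.92 next round, worth 0.8 × 7.92 = 6.336 now, so the licensor offers 6.336, keeping 3.664.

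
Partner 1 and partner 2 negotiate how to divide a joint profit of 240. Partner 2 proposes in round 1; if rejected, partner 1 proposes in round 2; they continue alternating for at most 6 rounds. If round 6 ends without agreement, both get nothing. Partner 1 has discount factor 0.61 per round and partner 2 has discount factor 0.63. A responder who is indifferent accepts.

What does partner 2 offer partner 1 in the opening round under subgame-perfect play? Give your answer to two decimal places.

Work backward from the last round.
Round 6 (partner 1 proposes): rejection yields 0 for partner 2; partner 1 offers 0 and keeps 240.
Round 5 (partner 2 proposes): partner 1 can get 240 next round, worth 0.61 × 240 = 146.4 now. Partner 2 offers 146.4 and keeps 240 − 146.4 = 93.6.
Round 4 (partner 1 proposes): partner 2 can get 93.6 next round, worth 0.63 × 93.6 = 58.968 now. Partner 1 offers 58.968 and keeps 240 − 58.968 = 181.032.
Round 3 (partner 2 proposes): partner 1 can get 181.032 next round, worth 0.61 × 181.032 = 110.42952 now, so partner 2 offers 110.42952, keeping 129.57048.
Round 2 (partner 1 proposes): partner 2 can get 129.57048 next round, worth 0.63 × 129.57048 = 81.6294024 now; partner 1 offers that and keeps 158.3705976.
Round 1 (partner 2 proposes): partner 1 can get 158.3705976 next round, worth 0.61 × 158.3705976 = 96.606064536 now, so partner 2 offers 96.606064536, keeping 143.393935464.

96.61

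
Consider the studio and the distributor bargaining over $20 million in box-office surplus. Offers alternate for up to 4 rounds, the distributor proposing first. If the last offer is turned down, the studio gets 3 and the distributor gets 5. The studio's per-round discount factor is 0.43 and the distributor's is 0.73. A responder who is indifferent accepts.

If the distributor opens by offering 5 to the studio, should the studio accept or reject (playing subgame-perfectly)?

Accept

Round 4 (the studio proposes): the distributor gets 5 if talks fail, so the studio offers 5 and keeps 15.
Round 3 (the distributor proposes): the studio can get 15 next round, worth 0.43 × 15 = 6.45 now, so the distributor offers 6.45, keeping 13.55.
Round 2 (the studio proposes): the distributor can get 13.55 next round, worth 0.73 × 13.55 = 9.8915 now. The studio offers 9.8915 and keeps 20 − 9.8915 = 10.1085.
So by rejecting in round 1, the studio gets 10.1085 next round, worth 0.43 × 10.1085 = 4.346655 now.
Offer 5 ≥ 4.346655, so the studio accepts.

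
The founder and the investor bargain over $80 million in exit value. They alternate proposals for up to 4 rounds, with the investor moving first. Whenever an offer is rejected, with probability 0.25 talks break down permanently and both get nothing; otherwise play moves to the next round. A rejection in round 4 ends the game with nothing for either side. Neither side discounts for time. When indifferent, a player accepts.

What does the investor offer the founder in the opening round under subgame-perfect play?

Round 4 (the founder proposes): the investor will accept anything ≥ 0, so the founder offers 0 and keeps 80.
Round 3 (the investor proposes): rejecting gives the founder an expected 0.75 × 80 = 60; the investor offers that and keeps 20.
Round 2 (the founder proposes): rejecting gives the investor an expected 0.75 × 20 = 15; the founder offers that and keeps 65.
Round 1 (the investor proposes): rejecting gives the founder an expected 0.75 × 65 = 48.75. The investor offers 48.75 and keeps 80 − 48.75 = 31.25.

48.75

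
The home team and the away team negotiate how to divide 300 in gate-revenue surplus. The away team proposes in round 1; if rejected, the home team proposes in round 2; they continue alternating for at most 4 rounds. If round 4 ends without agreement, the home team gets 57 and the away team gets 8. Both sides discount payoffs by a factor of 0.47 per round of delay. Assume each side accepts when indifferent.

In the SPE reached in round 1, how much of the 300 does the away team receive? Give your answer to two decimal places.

Round 4 (the home team proposes): the away team gets 8 if talks fail, so the home team offers 8 and keeps 292.
Round 3 (the away team proposes): the home team can get 292 next round, worth 0.47 × 292 = 137.24 now; the away team offers that and keeps 162.76.
Round 2 (the home team proposes): the away team can get 162.76 next round, worth 0.47 × 162.76 = 76.4972 now. The home team offers 76.4972 and keeps 300 − 76.4972 = 223.5028.
Round 1 (the away team proposes): the home team can get 223.5028 next round, worth 0.47 × 223.5028 = 105.046316 now; the away team offers that and keeps 194.953684.

194.95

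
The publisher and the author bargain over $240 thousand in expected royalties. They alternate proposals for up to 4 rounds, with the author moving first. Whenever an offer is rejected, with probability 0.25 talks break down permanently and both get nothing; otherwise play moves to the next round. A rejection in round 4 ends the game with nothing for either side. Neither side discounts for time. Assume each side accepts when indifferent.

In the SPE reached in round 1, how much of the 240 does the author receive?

93.75

Round 4 (the publisher proposes): rejection yields 0 for the author; the publisher offers 0 and keeps 240.
Round 3 (the author proposes): rejecting gives the publisher an expected 0.75 × 240 = 180, so the author offers 180, keeping 60.
Round 2 (the publisher proposes): rejecting gives the author an expected 0.75 × 60 = 45. The publisher offers 45 and keeps 240 − 45 = 195.
Round 1 (the author proposes): rejecting gives the publisher an expected 0.75 × 195 = 146.25; the author offers that and keeps 93.75.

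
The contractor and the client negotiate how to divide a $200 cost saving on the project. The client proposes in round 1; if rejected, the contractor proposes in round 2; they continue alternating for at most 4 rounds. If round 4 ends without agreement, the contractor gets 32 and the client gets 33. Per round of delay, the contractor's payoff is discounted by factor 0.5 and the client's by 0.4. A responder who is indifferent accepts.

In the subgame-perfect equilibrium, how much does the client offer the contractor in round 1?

Round 4 (the contractor proposes): the client gets 33 if talks fail, so the contractor offers 33 and keeps 167.
Round 3 (the client proposes): the contractor can get 167 next round, worth 0.5 × 167 = 83.5 now. The client offers 83.5 and keeps 200 − 83.5 = 116.5.
Round 2 (the contractor proposes): the client can get 116.5 next round, worth 0.4 × 116.5 = 46.6 now, so the contractor offers 46.6, keeping 153.4.
Round 1 (the client proposes): the contractor can get 153.4 next round, worth 0.5 × 153.4 = 76.7 now; the client offers that and keeps 123.3.

76.7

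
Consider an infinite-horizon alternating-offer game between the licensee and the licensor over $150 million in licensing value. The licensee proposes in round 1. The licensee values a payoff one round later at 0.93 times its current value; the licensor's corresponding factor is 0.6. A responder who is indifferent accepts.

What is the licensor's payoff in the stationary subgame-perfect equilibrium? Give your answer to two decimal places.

14.25

When the licensee proposes, the licensor accepts any offer worth at least 0.6 times what the licensor would get by proposing next round; and vice versa.
This gives x = 150 − 0.6y and y = 150 − 0.93x, where x and y are each side's share when it proposes.
Hence (1 − 0.6·0.93)x = 150(1 − 0.6), i.e. 0.442·x = 60.
x ≈ 135.7466; the licensor's share is 150 − x ≈ 14.2534.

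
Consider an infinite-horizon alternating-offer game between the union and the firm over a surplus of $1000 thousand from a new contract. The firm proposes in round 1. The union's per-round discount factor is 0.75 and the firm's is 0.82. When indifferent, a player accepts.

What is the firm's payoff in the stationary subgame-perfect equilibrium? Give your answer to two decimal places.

In a stationary SPE each proposer offers the other exactly their discounted continuation value.
If the firm keeps x when proposing and the union keeps y when proposing, then x = 1000 − 0.75y and y = 1000 − 0.82x.
Solving: x = 1000(1 − 0.75) / (1 − 0.82·0.75) = 250 / 0.385 ≈ 649.3506.
The union gets 1000 − 649.3506 ≈ 350.6494.

649.35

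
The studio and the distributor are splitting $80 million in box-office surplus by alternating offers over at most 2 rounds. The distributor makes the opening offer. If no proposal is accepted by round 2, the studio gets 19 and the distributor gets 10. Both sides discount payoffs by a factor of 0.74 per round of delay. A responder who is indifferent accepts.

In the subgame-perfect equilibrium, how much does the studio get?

Round 2 (the studio proposes): the distributor gets 10 if talks fail, so the studio offers 10 and keeps 70.
Round 1 (the distributor proposes): the studio can get 70 next round, worth 0.74 × 70 = 51.8 now, so the distributor offers 51.8, keeping 28.2.

51.8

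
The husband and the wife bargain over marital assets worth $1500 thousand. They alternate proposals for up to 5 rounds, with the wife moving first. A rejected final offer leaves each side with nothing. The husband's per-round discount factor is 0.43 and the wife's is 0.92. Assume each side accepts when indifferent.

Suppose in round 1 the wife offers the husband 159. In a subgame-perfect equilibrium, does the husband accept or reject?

Accept

Round 5 (the wife proposes): rejection yields 0 for the husband; the wife offers 0 and keeps 1500.
Round 4 (the husband proposes): the wife can get 1500 next round, worth 0.92 × 1500 = 1380 now. The husband offers 1380 and keeps 1500 − 1380 = 120.
Round 3 (the wife proposes): the husband can get 120 next round, worth 0.43 × 120 = 51.6 now. The wife offers 51.6 and keeps 1500 − 51.6 = 1448.4.
Round 2 (the husband proposes): the wife can get 1448.4 next round, worth 0.92 × 1448.4 = 1332.528 now. The husband offers 1332.528 and keeps 1500 − 1332.528 = 167.472.
So by rejecting in round 1, the husband gets 167.472 next round, worth 0.43 × 167.472 = 72.01296 now.
Offer 159 ≥ 72.01296, so the husband accepts.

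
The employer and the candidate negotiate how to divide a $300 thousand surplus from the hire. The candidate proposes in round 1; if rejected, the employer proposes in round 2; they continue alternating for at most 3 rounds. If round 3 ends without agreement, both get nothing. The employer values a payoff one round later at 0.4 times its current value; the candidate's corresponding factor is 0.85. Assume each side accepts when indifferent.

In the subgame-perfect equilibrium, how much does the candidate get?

Solve by backward induction from round 3.
Round 3 (the candidate proposes): the employer will accept anything ≥ 0, so the candidate offers 0 and keeps 300.
Round 2 (the employer proposes): the candidate can get 300 next round, worth 0.85 × 300 = 255 now, so the employer offers 255, keeping 45.
Round 1 (the candidate proposes): the employer can get 45 next round, worth 0.4 × 45 = 18 now. The candidate offers 18 and keeps 300 − 18 = 282.

282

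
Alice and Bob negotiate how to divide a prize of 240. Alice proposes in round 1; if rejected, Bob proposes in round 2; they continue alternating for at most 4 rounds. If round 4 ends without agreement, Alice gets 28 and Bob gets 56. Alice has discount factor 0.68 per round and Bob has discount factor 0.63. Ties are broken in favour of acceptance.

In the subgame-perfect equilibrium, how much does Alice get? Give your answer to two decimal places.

Round 4 (Bob proposes): Alice gets 28 if talks fail, so Bob offers 28 and keeps 212.
Round 3 (Alice proposes): Bob can get 212 next round, worth 0.63 × 212 = 133.56 now. Alice offers 133.56 and keeps 240 − 133.56 = 106.44.
Round 2 (Bob proposes): Alice can get 106.44 next round, worth 0.68 × 106.44 = 72.3792 now. Bob offers 72.3792 and keeps 240 − 72.3792 = 167.6208.
Round 1 (Alice proposes): Bob can get 167.6208 next round, worth 0.63 × 167.6208 = 105.601104 now. Alice offers 105.601104 and keeps 240 − 105.601104 = 134.398896.

134.40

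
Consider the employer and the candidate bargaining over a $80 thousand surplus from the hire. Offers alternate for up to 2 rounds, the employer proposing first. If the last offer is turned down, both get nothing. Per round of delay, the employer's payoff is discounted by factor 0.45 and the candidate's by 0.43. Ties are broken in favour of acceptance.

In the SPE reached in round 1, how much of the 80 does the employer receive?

Solve by backward induction from round 2.
Round 2 (the candidate proposes): the employer will accept anything ≥ 0, so the candidate offers 0 and keeps 80.
Round 1 (the employer proposes): the candidate can get 80 next round, worth 0.43 × 80 = 34.4 now, so the employer offers 34.4, keeping 45.6.

45.6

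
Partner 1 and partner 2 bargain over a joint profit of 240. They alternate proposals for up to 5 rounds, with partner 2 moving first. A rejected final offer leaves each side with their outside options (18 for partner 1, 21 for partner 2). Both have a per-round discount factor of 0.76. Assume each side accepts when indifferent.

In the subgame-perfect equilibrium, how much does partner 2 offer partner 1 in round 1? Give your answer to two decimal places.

By backward induction:
Round 5 (partner 2 proposes): partner 1 gets 18 if talks fail, so partner 2 offers 18 and keeps 222.
Round 4 (partner 1 proposes): partner 2 can get 222 next round, worth 0.76 × 222 = 168.72 now. Partner 1 offers 168.72 and keeps 240 − 168.72 = 71.28.
Round 3 (partner 2 proposes): partner 1 can get 71.28 next round, worth 0.76 × 71.28 = 54.1728 now, so partner 2 offers 54.1728, keeping 185.8272.
Round 2 (partner 1 proposes): partner 2 can get 185.8272 next round, worth 0.76 × 185.8272 = 141.228672 now, so partner 1 offers 141.228672, keeping 98.771328.
Round 1 (partner 2 proposes): partner 1 can get 98.771328 next round, worth 0.76 × 98.771328 = 75.06620928 now; partner 2 offers that and keeps 164.93379072.

75.07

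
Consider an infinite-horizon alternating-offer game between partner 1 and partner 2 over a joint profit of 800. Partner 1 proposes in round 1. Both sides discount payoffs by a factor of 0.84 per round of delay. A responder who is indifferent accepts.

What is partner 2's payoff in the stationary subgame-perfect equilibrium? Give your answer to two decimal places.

365.22

In a stationary SPE each proposer offers the other exactly their discounted continuation value.
If partner 1 keeps x when proposing and partner 2 keeps y when proposing, then x = 800 − 0.84y and y = 800 − 0.84x.
Solving: x = 800(1 − 0.84) / (1 − 0.84·0.84) = 128 / 0.2944 ≈ 434.7826.
Partner 2 gets 800 − 434.7826 ≈ 365.2174.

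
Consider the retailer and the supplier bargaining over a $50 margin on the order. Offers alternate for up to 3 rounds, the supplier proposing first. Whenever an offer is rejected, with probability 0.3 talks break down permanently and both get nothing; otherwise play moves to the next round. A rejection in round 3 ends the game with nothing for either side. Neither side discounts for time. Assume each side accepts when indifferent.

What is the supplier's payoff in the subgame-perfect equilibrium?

39.5

Round 3 (the supplier proposes): the retailer will accept anything ≥ 0, so the supplier offers 0 and keeps 50.
Round 2 (the retailer proposes): rejecting gives the supplier an expected 0.7 × 50 = 35, so the retailer offers 35, keeping 15.
Round 1 (the supplier proposes): rejecting gives the retailer an expected 0.7 × 15 = 10.5, so the supplier offers 10.5, keeping 39.5.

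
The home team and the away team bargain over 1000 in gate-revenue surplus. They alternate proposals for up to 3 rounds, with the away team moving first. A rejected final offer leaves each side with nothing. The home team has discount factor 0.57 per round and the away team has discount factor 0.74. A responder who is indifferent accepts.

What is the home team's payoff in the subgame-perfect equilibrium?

Round 3 (the away team proposes): the home team will accept anything ≥ 0, so the away team offers 0 and keeps 1000.
Round 2 (the home team proposes): the away team can get 1000 next round, worth 0.74 × 1000 = 740 now, so the home team offers 740, keeping 260.
Round 1 (the away team proposes): the home team can get 260 next round, worth 0.57 × 260 = 148.2 now. The away team offers 148.2 and keeps 1000 − 148.2 = 851.8.

148.2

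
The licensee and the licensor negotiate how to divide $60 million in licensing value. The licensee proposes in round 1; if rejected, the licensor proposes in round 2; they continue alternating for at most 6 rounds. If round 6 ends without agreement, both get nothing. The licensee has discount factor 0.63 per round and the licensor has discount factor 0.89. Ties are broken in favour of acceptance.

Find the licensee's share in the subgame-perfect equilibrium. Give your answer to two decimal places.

12.38

Round 6 (the licensor proposes): rejection yields 0 for the licensee; the licensor offers 0 and keeps 60.
Round 5 (the licensee proposes): the licensor can get 60 next round, worth 0.89 × 60 = 53.4 now; the licensee offers that and keeps 6.6.
Round 4 (the licensor proposes): the licensee can get 6.6 next round, worth 0.63 × 6.6 = 4.158 now. The licensor offers 4.158 and keeps 60 − 4.158 = 55.842.
Round 3 (the licensee proposes): the licensor can get 55.842 next round, worth 0.89 × 55.842 = 49.69938 now, so the licensee offers 49.69938, keeping 10.30062.
Round 2 (the licensor proposes): the licensee can get 10.30062 next round, worth 0.63 × 10.30062 = 6.4893906 now, so the licensor offers 6.4893906, keeping 53.5106094.
Round 1 (the licensee proposes): the licensor can get 53.5106094 next round, worth 0.89 × 53.5106094 = 47.624442366 now; the licensee offers that and keeps 12.375557634.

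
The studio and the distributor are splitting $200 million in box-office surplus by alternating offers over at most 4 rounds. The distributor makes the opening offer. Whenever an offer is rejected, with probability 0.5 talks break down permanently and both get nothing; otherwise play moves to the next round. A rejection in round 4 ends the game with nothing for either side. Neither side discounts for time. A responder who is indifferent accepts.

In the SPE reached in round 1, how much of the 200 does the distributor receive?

By backward induction:
Round 4 (the studio proposes): the distributor will accept anything ≥ 0, so the studio offers 0 and keeps 200.
Round 3 (the distributor proposes): rejecting gives the studio an expected 0.5 × 200 = 100. The distributor offers 100 and keeps 200 − 100 = 100.
Round 2 (the studio proposes): rejecting gives the distributor an expected 0.5 × 100 = 50; the studio offers that and keeps 150.
Round 1 (the distributor proposes): rejecting gives the studio an expected 0.5 × 150 = 75; the distributor offers that and keeps 125.

125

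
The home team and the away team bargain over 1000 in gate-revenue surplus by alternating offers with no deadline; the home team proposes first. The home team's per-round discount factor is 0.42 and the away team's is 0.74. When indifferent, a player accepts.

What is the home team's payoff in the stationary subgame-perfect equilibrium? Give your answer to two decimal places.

Let x be the home team's share when the home team proposes and y be the away team's share when the away team proposes.
The away team accepts iff offered ≥ 0.74·y, so x = 1000 − 0.74y. Symmetrically y = 1000 − 0.42x.
Substituting: x = 1000 − 0.74(1000 − 0.42x), giving x(1 − 0.42·0.74) = 1000(1 − 0.74).
So x = 1000 × 0.26 / 0.6892 ≈ 377.2490, and the away team receives 1000 − x ≈ 622.7510.

377.25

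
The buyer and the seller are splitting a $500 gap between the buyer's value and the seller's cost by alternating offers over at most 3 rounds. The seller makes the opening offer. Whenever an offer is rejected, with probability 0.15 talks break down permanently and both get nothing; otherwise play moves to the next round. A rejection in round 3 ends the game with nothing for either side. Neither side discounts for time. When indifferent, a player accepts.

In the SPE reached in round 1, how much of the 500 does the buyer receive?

63.75

Round 3 (the seller proposes): the buyer will accept anything ≥ 0, so the seller offers 0 and keeps 500.
Round 2 (the buyer proposes): rejecting gives the seller an expected 0.85 × 500 = 425. The buyer offers 425 and keeps 500 − 425 = 75.
Round 1 (the seller proposes): rejecting gives the buyer an expected 0.85 × 75 = 63.75, so the seller offers 63.75, keeping 436.25.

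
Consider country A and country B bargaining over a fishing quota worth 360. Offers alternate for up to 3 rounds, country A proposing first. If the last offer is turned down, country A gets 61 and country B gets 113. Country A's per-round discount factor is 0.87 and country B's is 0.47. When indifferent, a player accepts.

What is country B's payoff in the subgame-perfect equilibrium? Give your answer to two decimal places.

By backward induction:
Round 3 (country A proposes): country B gets 113 if talks fail, so country A offers 113 and keeps 247.
Round 2 (country B proposes): country A can get 247 next round, worth 0.87 × 247 = 214.89 now. Country B offers 214.89 and keeps 360 − 214.89 = 145.11.
Round 1 (country A proposes): country B can get 145.11 next round, worth 0.47 × 145.11 = 68.2017 now. Country A offers 68.2017 and keeps 360 − 68.2017 = 291.7983.

68.20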